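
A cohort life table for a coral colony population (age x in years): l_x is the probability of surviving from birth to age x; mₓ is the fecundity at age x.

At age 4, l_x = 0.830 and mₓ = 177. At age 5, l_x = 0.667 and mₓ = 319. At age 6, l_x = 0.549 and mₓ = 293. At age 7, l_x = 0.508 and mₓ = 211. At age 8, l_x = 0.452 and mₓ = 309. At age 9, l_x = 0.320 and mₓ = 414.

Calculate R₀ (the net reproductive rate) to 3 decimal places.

899.876

R₀ = Σ l_x mₓ:
  age 4: 0.830 × 177 = 146.9100
  age 5: 0.667 × 319 = 212.7730
  age 6: 0.549 × 293 = 160.8570
  age 7: 0.508 × 211 = 107.1880
  age 8: 0.452 × 309 = 139.6680
  age 9: 0.320 × 414 = 132.4800
R₀ = 146.9100 + 212.7730 + 160.8570 + 107.1880 + 139.6680 + 132.4800 = 899.8760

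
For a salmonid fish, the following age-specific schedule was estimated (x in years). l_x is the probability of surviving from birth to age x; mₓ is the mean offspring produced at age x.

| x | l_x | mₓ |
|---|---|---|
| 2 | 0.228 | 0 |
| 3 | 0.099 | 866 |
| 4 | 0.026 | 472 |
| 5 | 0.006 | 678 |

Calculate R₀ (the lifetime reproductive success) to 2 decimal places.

102.07

R₀ = Σ l_x mₓ:
  age 2: 0.228 × 0 = 0.0000
  age 3: 0.099 × 866 = 85.7340
  age 4: 0.026 × 472 = 12.2720
  age 5: 0.006 × 678 = 4.0680
R₀ = 0.0000 + 85.7340 + 12.2720 + 4.0680 = 102.0740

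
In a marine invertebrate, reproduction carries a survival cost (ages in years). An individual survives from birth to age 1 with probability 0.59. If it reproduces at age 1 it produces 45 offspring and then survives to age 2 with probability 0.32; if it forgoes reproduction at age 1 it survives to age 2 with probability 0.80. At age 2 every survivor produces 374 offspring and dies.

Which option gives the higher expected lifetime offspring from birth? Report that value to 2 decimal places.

breed at age 1: R₀ = 0.59 × (45 + 0.32 × 374) = 0.59 × 164.6800 = 97.1612
delay to age 2: R₀ = 0.59 × (0.80 × 374) = 0.59 × 299.2000 = 176.5280
Higher: delay to age 2 (176.5280).

176.53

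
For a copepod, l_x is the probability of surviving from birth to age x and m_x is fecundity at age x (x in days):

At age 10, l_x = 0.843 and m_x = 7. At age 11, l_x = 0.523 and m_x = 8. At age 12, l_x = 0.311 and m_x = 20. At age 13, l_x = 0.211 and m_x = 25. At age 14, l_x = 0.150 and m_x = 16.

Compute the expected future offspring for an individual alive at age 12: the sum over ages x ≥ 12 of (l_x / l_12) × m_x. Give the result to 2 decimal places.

l_12 = 0.311. Conditional survival from age 12 to x is l_x / l_12.
  x=12: (0.311/0.311) × 20 = 20.0000
  x=13: (0.211/0.311) × 25 = 16.9614
  x=14: (0.150/0.311) × 16 = 7.7170
Sum = 20.0000 + 16.9614 + 7.7170 = 44.6785

44.68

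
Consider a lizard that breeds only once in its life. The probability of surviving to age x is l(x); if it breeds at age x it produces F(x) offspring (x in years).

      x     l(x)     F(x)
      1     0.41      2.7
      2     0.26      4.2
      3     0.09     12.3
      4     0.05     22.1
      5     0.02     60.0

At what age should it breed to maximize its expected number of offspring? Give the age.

Expected offspring if breeding at age x = l(x) × F(x):
  age 1: 0.41 × 2.7 = 1.107
  age 2: 0.26 × 4.2 = 1.092
  age 3: 0.09 × 12.3 = 1.107
  age 4: 0.05 × 22.1 = 1.105
  age 5: 0.02 × 60.0 = 1.200
Maximum at age 5 (1.200).

5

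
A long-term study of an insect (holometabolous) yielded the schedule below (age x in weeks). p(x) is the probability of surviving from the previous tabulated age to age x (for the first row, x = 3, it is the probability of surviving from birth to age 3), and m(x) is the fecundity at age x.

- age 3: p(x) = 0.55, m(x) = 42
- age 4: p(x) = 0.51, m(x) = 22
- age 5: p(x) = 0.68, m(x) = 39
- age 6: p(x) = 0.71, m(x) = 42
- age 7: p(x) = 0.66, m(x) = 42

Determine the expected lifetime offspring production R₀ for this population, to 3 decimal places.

46.152

Survivorship from birth: l_x = p_3·p_4·…·p_x.
  l_3 = 0.55000
  l_4 = 0.28050
  l_5 = 0.19074
  l_6 = 0.13543
  l_7 = 0.08938
R₀ = Σ l_x m(x):
  age 3: 0.55000 × 42 = 23.1000
  age 4: 0.28050 × 22 = 6.1710
  age 5: 0.19074 × 39 = 7.4389
  age 6: 0.13543 × 42 = 5.6881
  age 7: 0.08938 × 42 = 3.7540
R₀ = 23.1000 + 6.1710 + 7.4389 + 5.6881 + 3.7540 = 46.1519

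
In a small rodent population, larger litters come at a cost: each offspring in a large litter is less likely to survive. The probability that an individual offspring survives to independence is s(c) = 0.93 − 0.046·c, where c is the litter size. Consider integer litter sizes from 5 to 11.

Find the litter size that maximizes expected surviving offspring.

10

Expected surviving offspring = c × s(c):
  c=5: 5 × 0.700 = 3.500
  c=6: 6 × 0.654 = 3.924
  c=7: 7 × 0.608 = 4.256
  c=8: 8 × 0.562 = 4.496
  c=9: 9 × 0.516 = 4.644
  c=10: 10 × 0.470 = 4.700
  c=11: 11 × 0.424 = 4.664
Maximum at c = 10 (4.700 surviving offspring).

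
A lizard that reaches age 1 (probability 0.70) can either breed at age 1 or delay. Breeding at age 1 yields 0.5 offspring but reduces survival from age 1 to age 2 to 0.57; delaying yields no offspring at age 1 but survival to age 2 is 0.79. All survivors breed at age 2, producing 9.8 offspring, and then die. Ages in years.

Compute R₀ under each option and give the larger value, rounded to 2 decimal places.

5.42

breed at age 1: R₀ = 0.70 × (0.5 + 0.57 × 9.8) = 0.70 × 6.0860 = 4.2602
delay to age 2: R₀ = 0.70 × (0.79 × 9.8) = 0.70 × 7.7420 = 5.4194
Higher: delay to age 2 (5.4194).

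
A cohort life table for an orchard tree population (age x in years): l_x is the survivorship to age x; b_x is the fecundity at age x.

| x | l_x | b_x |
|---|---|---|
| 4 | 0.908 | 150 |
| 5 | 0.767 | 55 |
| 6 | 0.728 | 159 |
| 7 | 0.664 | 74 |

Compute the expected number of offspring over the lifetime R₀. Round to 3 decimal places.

R₀ = Σ l_x b_x:
  age 4: 0.908 × 150 = 136.2000
  age 5: 0.767 × 55 = 42.1850
  age 6: 0.728 × 159 = 115.7520
  age 7: 0.664 × 74 = 49.1360
R₀ = 136.2000 + 42.1850 + 115.7520 + 49.1360 = 343.2730

343.273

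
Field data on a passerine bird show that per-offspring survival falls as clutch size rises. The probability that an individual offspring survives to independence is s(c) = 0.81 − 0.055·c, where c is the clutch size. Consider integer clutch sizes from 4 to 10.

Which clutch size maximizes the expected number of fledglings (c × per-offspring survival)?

Expected fledglings = c × s(c):
  c=4: 4 × 0.590 = 2.360
  c=5: 5 × 0.535 = 2.675
  c=6: 6 × 0.480 = 2.880
  c=7: 7 × 0.425 = 2.975
  c=8: 8 × 0.370 = 2.960
  c=9: 9 × 0.315 = 2.835
  c=10: 10 × 0.260 = 2.600
Maximum at c = 7 (2.975 fledglings).

7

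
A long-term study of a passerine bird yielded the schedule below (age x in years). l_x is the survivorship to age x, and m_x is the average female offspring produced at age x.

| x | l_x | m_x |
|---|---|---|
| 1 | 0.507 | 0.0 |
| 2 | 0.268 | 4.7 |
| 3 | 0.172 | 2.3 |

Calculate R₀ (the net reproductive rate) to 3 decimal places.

R₀ = Σ l_x m_x:
  age 1: 0.507 × 0.0 = 0.0000
  age 2: 0.268 × 4.7 = 1.2596
  age 3: 0.172 × 2.3 = 0.3956
R₀ = 0.0000 + 1.2596 + 0.3956 = 1.6552

1.655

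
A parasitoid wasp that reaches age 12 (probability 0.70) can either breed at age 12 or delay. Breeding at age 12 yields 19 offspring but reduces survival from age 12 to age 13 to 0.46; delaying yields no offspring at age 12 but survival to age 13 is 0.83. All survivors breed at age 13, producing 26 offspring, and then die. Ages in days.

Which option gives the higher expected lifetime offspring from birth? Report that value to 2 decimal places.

breed at age 12: R₀ = 0.70 × (19 + 0.46 × 26) = 0.70 × 30.9600 = 21.6720
delay to age 13: R₀ = 0.70 × (0.83 × 26) = 0.70 × 21.5800 = 15.1060
Higher: breed at age 12 (21.6720).

21.67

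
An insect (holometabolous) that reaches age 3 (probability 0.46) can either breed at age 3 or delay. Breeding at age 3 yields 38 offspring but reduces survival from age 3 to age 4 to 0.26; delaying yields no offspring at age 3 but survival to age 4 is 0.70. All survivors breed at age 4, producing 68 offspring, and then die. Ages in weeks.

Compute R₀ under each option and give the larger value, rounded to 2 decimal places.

breed at age 3: R₀ = 0.46 × (38 + 0.26 × 68) = 0.46 × 55.6800 = 25.6128
delay to age 4: R₀ = 0.46 × (0.70 × 68) = 0.46 × 47.6000 = 21.8960
Higher: breed at age 3 (25.6128).

25.61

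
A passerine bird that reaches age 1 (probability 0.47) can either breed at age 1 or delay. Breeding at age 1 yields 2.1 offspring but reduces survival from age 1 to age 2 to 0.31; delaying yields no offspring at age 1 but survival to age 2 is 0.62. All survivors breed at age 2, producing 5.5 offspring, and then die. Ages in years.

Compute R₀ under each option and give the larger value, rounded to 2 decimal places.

breed at age 1: R₀ = 0.47 × (2.1 + 0.31 × 5.5) = 0.47 × 3.8050 = 1.7883
delay to age 2: R₀ = 0.47 × (0.62 × 5.5) = 0.47 × 3.4100 = 1.6027
Higher: breed at age 1 (1.7883).

1.79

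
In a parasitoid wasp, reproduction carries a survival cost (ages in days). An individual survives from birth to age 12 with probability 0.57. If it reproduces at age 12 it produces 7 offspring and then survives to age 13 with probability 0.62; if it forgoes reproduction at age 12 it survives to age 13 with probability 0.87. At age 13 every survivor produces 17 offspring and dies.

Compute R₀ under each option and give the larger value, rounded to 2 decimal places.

breed at age 12: R₀ = 0.57 × (7 + 0.62 × 17) = 0.57 × 17.5400 = 9.9978
delay to age 13: R₀ = 0.57 × (0.87 × 17) = 0.57 × 14.7900 = 8.4303
Higher: breed at age 12 (9.9978).

10.00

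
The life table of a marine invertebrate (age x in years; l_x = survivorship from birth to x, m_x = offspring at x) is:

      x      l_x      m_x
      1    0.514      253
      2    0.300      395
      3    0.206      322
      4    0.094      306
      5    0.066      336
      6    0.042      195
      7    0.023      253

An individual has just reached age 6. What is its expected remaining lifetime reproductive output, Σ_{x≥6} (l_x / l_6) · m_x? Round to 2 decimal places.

333.55

l_6 = 0.042. Conditional survival from age 6 to x is l_x / l_6.
  x=6: (0.042/0.042) × 195 = 195.0000
  x=7: (0.023/0.042) × 253 = 138.5476
Sum = 195.0000 + 138.5476 = 333.5476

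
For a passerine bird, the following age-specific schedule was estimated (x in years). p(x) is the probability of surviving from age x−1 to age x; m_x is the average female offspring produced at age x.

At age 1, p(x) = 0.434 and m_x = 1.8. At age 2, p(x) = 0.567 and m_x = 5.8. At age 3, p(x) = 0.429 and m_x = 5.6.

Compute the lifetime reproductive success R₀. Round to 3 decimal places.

Survivorship from birth: l_x = p_1·p_2·…·p_x.
  l_1 = 0.43400
  l_2 = 0.24608
  l_3 = 0.10557
R₀ = Σ l_x m_x:
  age 1: 0.43400 × 1.8 = 0.7812
  age 2: 0.24608 × 5.8 = 1.4273
  age 3: 0.10557 × 5.6 = 0.5912
R₀ = 0.7812 + 1.4273 + 0.5912 = 2.7997

2.800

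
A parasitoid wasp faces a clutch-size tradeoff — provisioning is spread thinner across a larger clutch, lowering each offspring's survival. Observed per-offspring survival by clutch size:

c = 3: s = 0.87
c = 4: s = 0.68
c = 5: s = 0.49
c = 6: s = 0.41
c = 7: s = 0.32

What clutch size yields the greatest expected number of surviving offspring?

Expected surviving offspring = c × s(c):
  c=3: 3 × 0.87 = 2.610
  c=4: 4 × 0.68 = 2.720
  c=5: 5 × 0.49 = 2.450
  c=6: 6 × 0.41 = 2.460
  c=7: 7 × 0.32 = 2.240
Maximum at c = 4 (2.720 surviving offspring).

4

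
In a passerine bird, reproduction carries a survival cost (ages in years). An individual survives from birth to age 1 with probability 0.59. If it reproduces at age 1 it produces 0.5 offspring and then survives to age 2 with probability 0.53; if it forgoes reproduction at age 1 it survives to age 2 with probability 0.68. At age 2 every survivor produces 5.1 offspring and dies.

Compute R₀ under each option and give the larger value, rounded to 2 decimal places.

2.05

breed at age 1: R₀ = 0.59 × (0.5 + 0.53 × 5.1) = 0.59 × 3.2030 = 1.8898
delay to age 2: R₀ = 0.59 × (0.68 × 5.1) = 0.59 × 3.4680 = 2.0461
Higher: delay to age 2 (2.0461).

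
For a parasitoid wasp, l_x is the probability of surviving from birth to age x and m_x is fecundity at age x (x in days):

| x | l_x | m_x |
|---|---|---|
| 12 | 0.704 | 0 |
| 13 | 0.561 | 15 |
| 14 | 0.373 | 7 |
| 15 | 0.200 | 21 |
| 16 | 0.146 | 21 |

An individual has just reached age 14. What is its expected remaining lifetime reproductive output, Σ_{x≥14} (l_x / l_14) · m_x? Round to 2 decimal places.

l_14 = 0.373. Conditional survival from age 14 to x is l_x / l_14.
  x=14: (0.373/0.373) × 7 = 7.0000
  x=15: (0.200/0.373) × 21 = 11.2601
  x=16: (0.146/0.373) × 21 = 8.2198
Sum = 7.0000 + 11.2601 + 8.2198 = 26.4799

26.48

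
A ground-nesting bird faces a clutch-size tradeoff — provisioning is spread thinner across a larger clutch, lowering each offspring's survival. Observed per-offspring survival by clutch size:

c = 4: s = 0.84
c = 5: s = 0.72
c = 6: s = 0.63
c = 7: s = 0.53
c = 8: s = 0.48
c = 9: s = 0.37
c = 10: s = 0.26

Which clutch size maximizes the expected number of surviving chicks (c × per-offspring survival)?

Expected surviving chicks = c × s(c):
  c=4: 4 × 0.84 = 3.360
  c=5: 5 × 0.72 = 3.600
  c=6: 6 × 0.63 = 3.780
  c=7: 7 × 0.53 = 3.710
  c=8: 8 × 0.48 = 3.840
  c=9: 9 × 0.37 = 3.330
  c=10: 10 × 0.26 = 2.600
Maximum at c = 8 (3.840 surviving chicks).

8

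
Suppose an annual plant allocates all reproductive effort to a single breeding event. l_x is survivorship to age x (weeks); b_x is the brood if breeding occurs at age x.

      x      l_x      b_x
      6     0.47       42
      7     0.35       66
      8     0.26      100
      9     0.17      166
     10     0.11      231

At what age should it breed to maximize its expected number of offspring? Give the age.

9

Expected offspring if breeding at age x = l_x × b_x:
  age 6: 0.47 × 42 = 19.740
  age 7: 0.35 × 66 = 23.100
  age 8: 0.26 × 100 = 26.000
  age 9: 0.17 × 166 = 28.220
  age 10: 0.11 × 231 = 25.410
Maximum at age 9 (28.220).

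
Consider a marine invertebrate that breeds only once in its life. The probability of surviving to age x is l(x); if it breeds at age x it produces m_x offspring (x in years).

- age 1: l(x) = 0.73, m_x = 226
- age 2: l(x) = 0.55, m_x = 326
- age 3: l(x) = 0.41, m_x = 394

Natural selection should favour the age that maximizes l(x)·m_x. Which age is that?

2

Expected offspring if breeding at age x = l(x) × m_x:
  age 1: 0.73 × 226 = 164.980
  age 2: 0.55 × 326 = 179.300
  age 3: 0.41 × 394 = 161.540
Maximum at age 2 (179.300).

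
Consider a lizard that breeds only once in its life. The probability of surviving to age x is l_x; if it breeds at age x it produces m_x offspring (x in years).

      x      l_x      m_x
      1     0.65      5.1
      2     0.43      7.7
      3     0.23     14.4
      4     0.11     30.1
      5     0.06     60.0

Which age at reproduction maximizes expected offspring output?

Expected offspring if breeding at age x = l_x × m_x:
  age 1: 0.65 × 5.1 = 3.315
  age 2: 0.43 × 7.7 = 3.311
  age 3: 0.23 × 14.4 = 3.312
  age 4: 0.11 × 30.1 = 3.311
  age 5: 0.06 × 60.0 = 3.600
Maximum at age 5 (3.600).

5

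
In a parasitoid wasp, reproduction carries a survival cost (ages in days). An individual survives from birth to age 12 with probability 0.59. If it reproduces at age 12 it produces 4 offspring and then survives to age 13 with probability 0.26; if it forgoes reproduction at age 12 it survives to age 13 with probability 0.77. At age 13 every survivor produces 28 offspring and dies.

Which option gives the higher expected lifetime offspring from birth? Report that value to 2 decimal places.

12.72

breed at age 12: R₀ = 0.59 × (4 + 0.26 × 28) = 0.59 × 11.2800 = 6.6552
delay to age 13: R₀ = 0.59 × (0.77 × 28) = 0.59 × 21.5600 = 12.7204
Higher: delay to age 13 (12.7204).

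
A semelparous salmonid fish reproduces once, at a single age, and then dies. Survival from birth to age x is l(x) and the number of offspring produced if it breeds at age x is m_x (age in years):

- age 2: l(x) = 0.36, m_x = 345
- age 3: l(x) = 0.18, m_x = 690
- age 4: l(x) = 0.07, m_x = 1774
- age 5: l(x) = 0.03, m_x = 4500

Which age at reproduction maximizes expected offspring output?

Expected offspring if breeding at age x = l(x) × m_x:
  age 2: 0.36 × 345 = 124.200
  age 3: 0.18 × 690 = 124.200
  age 4: 0.07 × 1774 = 124.180
  age 5: 0.03 × 4500 = 135.000
Maximum at age 5 (135.000).

5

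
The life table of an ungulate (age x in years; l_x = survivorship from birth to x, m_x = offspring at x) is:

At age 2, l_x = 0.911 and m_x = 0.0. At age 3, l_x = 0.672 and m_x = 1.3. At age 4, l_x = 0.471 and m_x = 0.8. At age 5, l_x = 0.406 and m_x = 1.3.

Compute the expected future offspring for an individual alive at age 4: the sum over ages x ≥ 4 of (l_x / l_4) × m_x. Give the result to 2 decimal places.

l_4 = 0.471. Conditional survival from age 4 to x is l_x / l_4.
  x=4: (0.471/0.471) × 0.8 = 0.8000
  x=5: (0.406/0.471) × 1.3 = 1.1206
Sum = 0.8000 + 1.1206 = 1.9206

1.92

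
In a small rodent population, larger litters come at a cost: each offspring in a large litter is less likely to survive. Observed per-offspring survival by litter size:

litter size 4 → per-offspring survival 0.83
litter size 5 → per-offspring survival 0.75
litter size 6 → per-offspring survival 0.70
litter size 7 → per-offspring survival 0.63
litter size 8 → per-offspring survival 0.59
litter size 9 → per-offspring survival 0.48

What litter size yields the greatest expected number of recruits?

8

Expected recruits = c × s(c):
  c=4: 4 × 0.83 = 3.320
  c=5: 5 × 0.75 = 3.750
  c=6: 6 × 0.70 = 4.200
  c=7: 7 × 0.63 = 4.410
  c=8: 8 × 0.59 = 4.720
  c=9: 9 × 0.48 = 4.320
Maximum at c = 8 (4.720 recruits).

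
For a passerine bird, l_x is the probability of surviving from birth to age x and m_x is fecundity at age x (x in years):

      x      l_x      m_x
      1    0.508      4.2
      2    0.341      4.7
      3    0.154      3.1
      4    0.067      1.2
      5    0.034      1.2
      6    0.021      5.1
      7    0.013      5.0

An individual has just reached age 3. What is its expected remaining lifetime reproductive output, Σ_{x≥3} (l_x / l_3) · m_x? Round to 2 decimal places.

5.00

l_3 = 0.154. Conditional survival from age 3 to x is l_x / l_3.
  x=3: (0.154/0.154) × 3.1 = 3.1000
  x=4: (0.067/0.154) × 1.2 = 0.5221
  x=5: (0.034/0.154) × 1.2 = 0.2649
  x=6: (0.021/0.154) × 5.1 = 0.6955
  x=7: (0.013/0.154) × 5.0 = 0.4221
Sum = 3.1000 + 0.5221 + 0.2649 + 0.6955 + 0.4221 = 5.0045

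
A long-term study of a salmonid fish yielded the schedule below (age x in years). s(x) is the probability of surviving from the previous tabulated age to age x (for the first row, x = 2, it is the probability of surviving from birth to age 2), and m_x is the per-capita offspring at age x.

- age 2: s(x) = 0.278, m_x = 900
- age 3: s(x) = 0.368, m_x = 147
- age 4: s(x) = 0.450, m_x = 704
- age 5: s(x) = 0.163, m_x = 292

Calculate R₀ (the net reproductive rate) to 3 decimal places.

299.840

Survivorship from birth: l_x = s_2·s_3·…·s_x.
  l_2 = 0.27800
  l_3 = 0.10230
  l_4 = 0.04604
  l_5 = 0.00750
R₀ = Σ l_x m_x:
  age 2: 0.27800 × 900 = 250.2000
  age 3: 0.10230 × 147 = 15.0381
  age 4: 0.04604 × 704 = 32.4122
  age 5: 0.00750 × 292 = 2.1900
R₀ = 250.2000 + 15.0381 + 32.4122 + 2.1900 = 299.8403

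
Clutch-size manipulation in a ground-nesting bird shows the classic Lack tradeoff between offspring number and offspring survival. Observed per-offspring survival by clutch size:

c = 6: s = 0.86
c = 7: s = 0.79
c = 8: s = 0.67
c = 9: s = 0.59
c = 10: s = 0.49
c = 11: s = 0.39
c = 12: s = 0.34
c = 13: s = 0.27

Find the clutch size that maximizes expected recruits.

7

Expected recruits = c × s(c):
  c=6: 6 × 0.86 = 5.160
  c=7: 7 × 0.79 = 5.530
  c=8: 8 × 0.67 = 5.360
  c=9: 9 × 0.59 = 5.310
  c=10: 10 × 0.49 = 4.900
  c=11: 11 × 0.39 = 4.290
  c=12: 12 × 0.34 = 4.080
  c=13: 13 × 0.27 = 3.510
Maximum at c = 7 (5.530 recruits).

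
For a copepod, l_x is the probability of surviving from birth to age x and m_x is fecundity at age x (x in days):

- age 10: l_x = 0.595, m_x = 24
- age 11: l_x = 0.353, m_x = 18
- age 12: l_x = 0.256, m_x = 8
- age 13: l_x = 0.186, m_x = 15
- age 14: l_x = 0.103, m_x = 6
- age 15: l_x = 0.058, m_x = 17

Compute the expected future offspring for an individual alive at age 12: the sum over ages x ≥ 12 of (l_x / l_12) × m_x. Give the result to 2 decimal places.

l_12 = 0.256. Conditional survival from age 12 to x is l_x / l_12.
  x=12: (0.256/0.256) × 8 = 8.0000
  x=13: (0.186/0.256) × 15 = 10.8984
  x=14: (0.103/0.256) × 6 = 2.4141
  x=15: (0.058/0.256) × 17 = 3.8516
Sum = 8.0000 + 10.8984 + 2.4141 + 3.8516 = 25.1641

25.16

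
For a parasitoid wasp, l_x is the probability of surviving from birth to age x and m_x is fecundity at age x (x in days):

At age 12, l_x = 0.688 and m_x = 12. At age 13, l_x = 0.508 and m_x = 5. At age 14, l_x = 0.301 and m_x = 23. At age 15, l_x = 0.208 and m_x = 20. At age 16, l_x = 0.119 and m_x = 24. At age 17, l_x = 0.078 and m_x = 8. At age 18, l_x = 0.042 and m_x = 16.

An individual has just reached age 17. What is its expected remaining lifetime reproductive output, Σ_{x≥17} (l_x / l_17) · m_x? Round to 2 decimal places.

l_17 = 0.078. Conditional survival from age 17 to x is l_x / l_17.
  x=17: (0.078/0.078) × 8 = 8.0000
  x=18: (0.042/0.078) × 16 = 8.6154
Sum = 8.0000 + 8.6154 = 16.6154

16.62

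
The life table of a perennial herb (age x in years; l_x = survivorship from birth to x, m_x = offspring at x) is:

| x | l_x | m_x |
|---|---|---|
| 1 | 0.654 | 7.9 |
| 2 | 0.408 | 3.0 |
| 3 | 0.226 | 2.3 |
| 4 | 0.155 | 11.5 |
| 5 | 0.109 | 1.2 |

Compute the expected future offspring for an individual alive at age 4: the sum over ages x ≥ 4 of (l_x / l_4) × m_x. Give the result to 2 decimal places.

l_4 = 0.155. Conditional survival from age 4 to x is l_x / l_4.
  x=4: (0.155/0.155) × 11.5 = 11.5000
  x=5: (0.109/0.155) × 1.2 = 0.8439
Sum = 11.5000 + 0.8439 = 12.3439

12.34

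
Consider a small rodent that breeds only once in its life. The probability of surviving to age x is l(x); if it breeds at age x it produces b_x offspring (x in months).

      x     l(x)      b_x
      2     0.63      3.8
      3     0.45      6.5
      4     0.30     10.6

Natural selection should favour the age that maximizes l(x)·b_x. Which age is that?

Expected offspring if breeding at age x = l(x) × b_x:
  age 2: 0.63 × 3.8 = 2.394
  age 3: 0.45 × 6.5 = 2.925
  age 4: 0.30 × 10.6 = 3.180
Maximum at age 4 (3.180).

4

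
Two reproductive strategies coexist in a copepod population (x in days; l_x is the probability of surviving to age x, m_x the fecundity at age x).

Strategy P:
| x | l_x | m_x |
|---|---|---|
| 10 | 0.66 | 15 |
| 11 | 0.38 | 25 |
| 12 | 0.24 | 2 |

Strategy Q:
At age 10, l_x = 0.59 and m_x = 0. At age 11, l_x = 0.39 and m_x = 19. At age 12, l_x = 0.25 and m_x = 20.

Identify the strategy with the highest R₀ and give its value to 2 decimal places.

Strategy P: R₀ = 0.66×15 + 0.38×25 + 0.24×2 = 19.8800
Strategy Q: R₀ = 0.59×0 + 0.39×19 + 0.25×20 = 12.4100
Highest R₀: strategy P with 19.8800.

19.88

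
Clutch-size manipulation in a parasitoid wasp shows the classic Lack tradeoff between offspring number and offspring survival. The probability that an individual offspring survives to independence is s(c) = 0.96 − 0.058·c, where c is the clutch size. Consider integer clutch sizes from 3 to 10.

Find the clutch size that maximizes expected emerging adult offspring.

8

Expected emerging adult offspring = c × s(c):
  c=3: 3 × 0.786 = 2.358
  c=4: 4 × 0.728 = 2.912
  c=5: 5 × 0.670 = 3.350
  c=6: 6 × 0.612 = 3.672
  c=7: 7 × 0.554 = 3.878
  c=8: 8 × 0.496 = 3.968
  c=9: 9 × 0.438 = 3.942
  c=10: 10 × 0.380 = 3.800
Maximum at c = 8 (3.968 emerging adult offspring).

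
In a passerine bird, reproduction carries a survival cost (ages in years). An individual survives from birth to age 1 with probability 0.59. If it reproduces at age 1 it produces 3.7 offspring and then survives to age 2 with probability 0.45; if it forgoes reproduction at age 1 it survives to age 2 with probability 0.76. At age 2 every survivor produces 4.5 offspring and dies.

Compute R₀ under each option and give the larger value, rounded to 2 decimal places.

breed at age 1: R₀ = 0.59 × (3.7 + 0.45 × 4.5) = 0.59 × 5.7250 = 3.3777
delay to age 2: R₀ = 0.59 × (0.76 × 4.5) = 0.59 × 3.4200 = 2.0178
Higher: breed at age 1 (3.3777).

3.38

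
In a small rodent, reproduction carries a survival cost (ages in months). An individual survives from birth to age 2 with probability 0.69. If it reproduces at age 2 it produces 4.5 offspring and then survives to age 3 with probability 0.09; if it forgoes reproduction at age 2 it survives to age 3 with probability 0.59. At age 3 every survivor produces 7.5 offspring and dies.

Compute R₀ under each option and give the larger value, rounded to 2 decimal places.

3.57

breed at age 2: R₀ = 0.69 × (4.5 + 0.09 × 7.5) = 0.69 × 5.1750 = 3.5707
delay to age 3: R₀ = 0.69 × (0.59 × 7.5) = 0.69 × 4.4250 = 3.0532
Higher: breed at age 2 (3.5707).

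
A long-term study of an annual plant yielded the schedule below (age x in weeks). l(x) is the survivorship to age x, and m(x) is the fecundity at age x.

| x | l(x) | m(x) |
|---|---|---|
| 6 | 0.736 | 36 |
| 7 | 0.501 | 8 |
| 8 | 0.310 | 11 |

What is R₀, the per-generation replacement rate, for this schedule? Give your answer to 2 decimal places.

R₀ = Σ l(x) m(x):
  age 6: 0.736 × 36 = 26.4960
  age 7: 0.501 × 8 = 4.0080
  age 8: 0.310 × 11 = 3.4100
R₀ = 26.4960 + 4.0080 + 3.4100 = 33.9140

33.91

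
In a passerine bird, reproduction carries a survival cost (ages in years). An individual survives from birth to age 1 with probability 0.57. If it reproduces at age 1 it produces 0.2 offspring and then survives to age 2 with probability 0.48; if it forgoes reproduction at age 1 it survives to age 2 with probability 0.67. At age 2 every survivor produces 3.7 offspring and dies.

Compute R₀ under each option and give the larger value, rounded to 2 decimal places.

1.41

breed at age 1: R₀ = 0.57 × (0.2 + 0.48 × 3.7) = 0.57 × 1.9760 = 1.1263
delay to age 2: R₀ = 0.57 × (0.67 × 3.7) = 0.57 × 2.4790 = 1.4130
Higher: delay to age 2 (1.4130).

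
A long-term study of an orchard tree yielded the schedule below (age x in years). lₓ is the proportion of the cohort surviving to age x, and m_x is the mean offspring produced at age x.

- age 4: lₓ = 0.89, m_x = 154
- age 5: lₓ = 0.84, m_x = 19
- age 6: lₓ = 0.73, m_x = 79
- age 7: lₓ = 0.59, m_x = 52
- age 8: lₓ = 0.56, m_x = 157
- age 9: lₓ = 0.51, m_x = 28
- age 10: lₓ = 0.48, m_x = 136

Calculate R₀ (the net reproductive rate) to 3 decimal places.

R₀ = Σ lₓ m_x:
  age 4: 0.89 × 154 = 137.0600
  age 5: 0.84 × 19 = 15.9600
  age 6: 0.73 × 79 = 57.6700
  age 7: 0.59 × 52 = 30.6800
  age 8: 0.56 × 157 = 87.9200
  age 9: 0.51 × 28 = 14.2800
  age 10: 0.48 × 136 = 65.2800
R₀ = 137.0600 + 15.9600 + 57.6700 + 30.6800 + 87.9200 + 14.2800 + 65.2800 = 408.8500

408.850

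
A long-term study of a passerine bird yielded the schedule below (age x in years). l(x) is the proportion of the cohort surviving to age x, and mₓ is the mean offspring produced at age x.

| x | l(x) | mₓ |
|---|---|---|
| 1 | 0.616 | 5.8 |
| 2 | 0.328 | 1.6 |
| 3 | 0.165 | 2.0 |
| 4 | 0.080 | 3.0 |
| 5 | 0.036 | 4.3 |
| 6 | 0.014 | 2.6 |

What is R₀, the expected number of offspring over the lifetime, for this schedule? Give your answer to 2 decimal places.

4.86

R₀ = Σ l(x) mₓ:
  age 1: 0.616 × 5.8 = 3.5728
  age 2: 0.328 × 1.6 = 0.5248
  age 3: 0.165 × 2.0 = 0.3300
  age 4: 0.080 × 3.0 = 0.2400
  age 5: 0.036 × 4.3 = 0.1548
  age 6: 0.014 × 2.6 = 0.0364
R₀ = 3.5728 + 0.5248 + 0.3300 + 0.2400 + 0.1548 + 0.0364 = 4.8588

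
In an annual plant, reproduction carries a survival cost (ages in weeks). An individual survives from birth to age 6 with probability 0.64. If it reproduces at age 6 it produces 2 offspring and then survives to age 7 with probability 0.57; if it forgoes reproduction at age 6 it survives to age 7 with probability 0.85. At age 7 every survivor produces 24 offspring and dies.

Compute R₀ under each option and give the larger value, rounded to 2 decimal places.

13.06

breed at age 6: R₀ = 0.64 × (2 + 0.57 × 24) = 0.64 × 15.6800 = 10.0352
delay to age 7: R₀ = 0.64 × (0.85 × 24) = 0.64 × 20.4000 = 13.0560
Higher: delay to age 7 (13.0560).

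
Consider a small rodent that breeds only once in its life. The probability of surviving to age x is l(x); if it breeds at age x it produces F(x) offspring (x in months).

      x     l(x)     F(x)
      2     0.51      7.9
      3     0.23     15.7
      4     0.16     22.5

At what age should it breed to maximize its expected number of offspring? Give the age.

2

Expected offspring if breeding at age x = l(x) × F(x):
  age 2: 0.51 × 7.9 = 4.029
  age 3: 0.23 × 15.7 = 3.611
  age 4: 0.16 × 22.5 = 3.600
Maximum at age 2 (4.029).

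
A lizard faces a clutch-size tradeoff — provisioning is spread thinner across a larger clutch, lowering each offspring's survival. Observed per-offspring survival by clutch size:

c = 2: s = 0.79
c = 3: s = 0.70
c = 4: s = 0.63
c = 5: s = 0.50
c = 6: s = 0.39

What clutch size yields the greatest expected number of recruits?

4

Expected recruits = c × s(c):
  c=2: 2 × 0.79 = 1.580
  c=3: 3 × 0.70 = 2.100
  c=4: 4 × 0.63 = 2.520
  c=5: 5 × 0.50 = 2.500
  c=6: 6 × 0.39 = 2.340
Maximum at c = 4 (2.520 recruits).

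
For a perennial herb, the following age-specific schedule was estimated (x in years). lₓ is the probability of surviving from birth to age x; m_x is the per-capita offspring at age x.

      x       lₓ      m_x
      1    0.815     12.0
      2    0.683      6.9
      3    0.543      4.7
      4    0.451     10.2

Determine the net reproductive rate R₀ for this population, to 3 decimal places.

R₀ = Σ lₓ m_x:
  age 1: 0.815 × 12.0 = 9.7800
  age 2: 0.683 × 6.9 = 4.7127
  age 3: 0.543 × 4.7 = 2.5521
  age 4: 0.451 × 10.2 = 4.6002
R₀ = 9.7800 + 4.7127 + 2.5521 + 4.6002 = 21.6450

21.645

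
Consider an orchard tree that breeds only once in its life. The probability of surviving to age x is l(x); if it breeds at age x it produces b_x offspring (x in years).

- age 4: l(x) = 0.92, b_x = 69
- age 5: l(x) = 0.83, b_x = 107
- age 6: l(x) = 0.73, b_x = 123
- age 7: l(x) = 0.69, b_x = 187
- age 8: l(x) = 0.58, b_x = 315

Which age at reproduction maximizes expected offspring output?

8

Expected offspring if breeding at age x = l(x) × b_x:
  age 4: 0.92 × 69 = 63.480
  age 5: 0.83 × 107 = 88.810
  age 6: 0.73 × 123 = 89.790
  age 7: 0.69 × 187 = 129.030
  age 8: 0.58 × 315 = 182.700
Maximum at age 8 (182.700).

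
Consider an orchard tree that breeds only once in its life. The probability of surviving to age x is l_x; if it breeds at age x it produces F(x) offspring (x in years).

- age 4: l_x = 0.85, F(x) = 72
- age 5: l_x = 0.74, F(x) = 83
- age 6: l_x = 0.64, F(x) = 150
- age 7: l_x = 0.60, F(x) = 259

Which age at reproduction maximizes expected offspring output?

Expected offspring if breeding at age x = l_x × F(x):
  age 4: 0.85 × 72 = 61.200
  age 5: 0.74 × 83 = 61.420
  age 6: 0.64 × 150 = 96.000
  age 7: 0.60 × 259 = 155.400
Maximum at age 7 (155.400).

7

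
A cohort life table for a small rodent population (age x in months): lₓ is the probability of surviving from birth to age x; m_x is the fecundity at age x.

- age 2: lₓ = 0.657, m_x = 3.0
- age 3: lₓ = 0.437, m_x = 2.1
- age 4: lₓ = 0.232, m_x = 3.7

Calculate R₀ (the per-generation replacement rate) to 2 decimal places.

R₀ = Σ lₓ m_x:
  age 2: 0.657 × 3.0 = 1.9710
  age 3: 0.437 × 2.1 = 0.9177
  age 4: 0.232 × 3.7 = 0.8584
R₀ = 1.9710 + 0.9177 + 0.8584 = 3.7471

3.75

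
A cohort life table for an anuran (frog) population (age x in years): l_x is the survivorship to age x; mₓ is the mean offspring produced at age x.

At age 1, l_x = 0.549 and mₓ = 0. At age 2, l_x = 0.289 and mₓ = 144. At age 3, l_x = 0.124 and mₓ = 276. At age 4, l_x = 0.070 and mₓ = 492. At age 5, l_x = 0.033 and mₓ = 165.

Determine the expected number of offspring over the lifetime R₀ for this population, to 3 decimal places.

115.725

R₀ = Σ l_x mₓ:
  age 1: 0.549 × 0 = 0.0000
  age 2: 0.289 × 144 = 41.6160
  age 3: 0.124 × 276 = 34.2240
  age 4: 0.070 × 492 = 34.4400
  age 5: 0.033 × 165 = 5.4450
R₀ = 0.0000 + 41.6160 + 34.2240 + 34.4400 + 5.4450 = 115.7250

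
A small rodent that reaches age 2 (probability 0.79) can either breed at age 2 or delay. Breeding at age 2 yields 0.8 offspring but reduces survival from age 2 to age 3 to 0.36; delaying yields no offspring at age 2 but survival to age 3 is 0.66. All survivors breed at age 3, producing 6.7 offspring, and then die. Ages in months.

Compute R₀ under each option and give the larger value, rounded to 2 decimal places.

3.49

breed at age 2: R₀ = 0.79 × (0.8 + 0.36 × 6.7) = 0.79 × 3.2120 = 2.5375
delay to age 3: R₀ = 0.79 × (0.66 × 6.7) = 0.79 × 4.4220 = 3.4934
Higher: delay to age 3 (3.4934).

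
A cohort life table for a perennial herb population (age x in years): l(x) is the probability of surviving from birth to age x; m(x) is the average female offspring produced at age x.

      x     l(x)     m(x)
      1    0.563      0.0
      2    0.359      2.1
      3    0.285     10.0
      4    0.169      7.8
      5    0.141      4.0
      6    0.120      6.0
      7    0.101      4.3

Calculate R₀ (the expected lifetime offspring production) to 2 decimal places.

R₀ = Σ l(x) m(x):
  age 1: 0.563 × 0.0 = 0.0000
  age 2: 0.359 × 2.1 = 0.7539
  age 3: 0.285 × 10.0 = 2.8500
  age 4: 0.169 × 7.8 = 1.3182
  age 5: 0.141 × 4.0 = 0.5640
  age 6: 0.120 × 6.0 = 0.7200
  age 7: 0.101 × 4.3 = 0.4343
R₀ = 0.0000 + 0.7539 + 2.8500 + 1.3182 + 0.5640 + 0.7200 + 0.4343 = 6.6404

6.64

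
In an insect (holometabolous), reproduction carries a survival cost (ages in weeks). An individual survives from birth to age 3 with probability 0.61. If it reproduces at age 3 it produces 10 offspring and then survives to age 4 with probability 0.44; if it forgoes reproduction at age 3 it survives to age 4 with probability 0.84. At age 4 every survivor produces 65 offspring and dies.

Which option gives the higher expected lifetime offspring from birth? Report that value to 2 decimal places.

33.31

breed at age 3: R₀ = 0.61 × (10 + 0.44 × 65) = 0.61 × 38.6000 = 23.5460
delay to age 4: R₀ = 0.61 × (0.84 × 65) = 0.61 × 54.6000 = 33.3060
Higher: delay to age 4 (33.3060).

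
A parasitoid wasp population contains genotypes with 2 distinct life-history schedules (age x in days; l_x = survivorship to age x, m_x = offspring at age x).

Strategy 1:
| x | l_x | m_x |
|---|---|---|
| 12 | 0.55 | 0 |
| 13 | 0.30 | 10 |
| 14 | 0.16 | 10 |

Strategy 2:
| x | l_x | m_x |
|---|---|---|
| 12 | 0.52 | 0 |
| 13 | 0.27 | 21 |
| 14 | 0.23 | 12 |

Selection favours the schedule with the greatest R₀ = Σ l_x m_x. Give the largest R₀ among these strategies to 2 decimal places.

8.43

Strategy 1: R₀ = 0.55×0 + 0.30×10 + 0.16×10 = 4.6000
Strategy 2: R₀ = 0.52×0 + 0.27×21 + 0.23×12 = 8.4300
Highest R₀: strategy 2 with 8.4300.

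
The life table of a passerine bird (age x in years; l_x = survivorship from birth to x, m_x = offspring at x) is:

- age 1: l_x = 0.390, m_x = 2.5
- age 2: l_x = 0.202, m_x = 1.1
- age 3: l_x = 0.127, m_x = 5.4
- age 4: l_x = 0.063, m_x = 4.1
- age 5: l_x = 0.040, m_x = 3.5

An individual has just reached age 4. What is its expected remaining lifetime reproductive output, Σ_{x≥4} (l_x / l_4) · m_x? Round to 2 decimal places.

l_4 = 0.063. Conditional survival from age 4 to x is l_x / l_4.
  x=4: (0.063/0.063) × 4.1 = 4.1000
  x=5: (0.040/0.063) × 3.5 = 2.2222
Sum = 4.1000 + 2.2222 = 6.3222

6.32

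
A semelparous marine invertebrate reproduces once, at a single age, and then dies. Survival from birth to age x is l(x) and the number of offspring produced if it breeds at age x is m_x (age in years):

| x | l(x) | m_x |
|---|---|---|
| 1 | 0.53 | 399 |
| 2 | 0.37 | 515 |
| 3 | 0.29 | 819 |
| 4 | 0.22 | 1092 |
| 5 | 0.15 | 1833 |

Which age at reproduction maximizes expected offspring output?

5

Expected offspring if breeding at age x = l(x) × m_x:
  age 1: 0.53 × 399 = 211.470
  age 2: 0.37 × 515 = 190.550
  age 3: 0.29 × 819 = 237.510
  age 4: 0.22 × 1092 = 240.240
  age 5: 0.15 × 1833 = 274.950
Maximum at age 5 (274.950).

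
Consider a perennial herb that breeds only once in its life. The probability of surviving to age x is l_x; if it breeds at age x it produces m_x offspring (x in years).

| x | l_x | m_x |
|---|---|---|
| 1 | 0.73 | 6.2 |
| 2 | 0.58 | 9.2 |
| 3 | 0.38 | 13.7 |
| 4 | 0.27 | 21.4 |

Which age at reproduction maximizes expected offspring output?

Expected offspring if breeding at age x = l_x × m_x:
  age 1: 0.73 × 6.2 = 4.526
  age 2: 0.58 × 9.2 = 5.336
  age 3: 0.38 × 13.7 = 5.206
  age 4: 0.27 × 21.4 = 5.778
Maximum at age 4 (5.778).

4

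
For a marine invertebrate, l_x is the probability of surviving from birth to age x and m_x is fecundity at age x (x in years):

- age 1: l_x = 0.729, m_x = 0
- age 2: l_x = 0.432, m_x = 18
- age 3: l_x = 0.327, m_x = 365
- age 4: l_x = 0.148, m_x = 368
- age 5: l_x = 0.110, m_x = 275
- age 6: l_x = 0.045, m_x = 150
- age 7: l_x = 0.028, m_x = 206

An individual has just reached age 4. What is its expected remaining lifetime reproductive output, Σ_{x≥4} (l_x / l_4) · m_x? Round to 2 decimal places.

656.97

l_4 = 0.148. Conditional survival from age 4 to x is l_x / l_4.
  x=4: (0.148/0.148) × 368 = 368.0000
  x=5: (0.110/0.148) × 275 = 204.3919
  x=6: (0.045/0.148) × 150 = 45.6081
  x=7: (0.028/0.148) × 206 = 38.9730
Sum = 368.0000 + 204.3919 + 45.6081 + 38.9730 = 656.9730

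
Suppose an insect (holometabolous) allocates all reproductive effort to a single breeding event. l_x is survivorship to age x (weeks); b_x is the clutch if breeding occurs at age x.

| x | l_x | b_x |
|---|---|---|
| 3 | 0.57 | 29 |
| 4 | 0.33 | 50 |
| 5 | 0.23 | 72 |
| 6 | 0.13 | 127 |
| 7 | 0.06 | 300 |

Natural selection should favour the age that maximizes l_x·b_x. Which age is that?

Expected offspring if breeding at age x = l_x × b_x:
  age 3: 0.57 × 29 = 16.530
  age 4: 0.33 × 50 = 16.500
  age 5: 0.23 × 72 = 16.560
  age 6: 0.13 × 127 = 16.510
  age 7: 0.06 × 300 = 18.000
Maximum at age 7 (18.000).

7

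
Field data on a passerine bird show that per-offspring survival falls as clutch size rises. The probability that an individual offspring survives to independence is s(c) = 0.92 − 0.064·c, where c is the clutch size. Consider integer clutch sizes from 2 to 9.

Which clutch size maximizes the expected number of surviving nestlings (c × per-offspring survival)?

7

Expected surviving nestlings = c × s(c):
  c=2: 2 × 0.792 = 1.584
  c=3: 3 × 0.728 = 2.184
  c=4: 4 × 0.664 = 2.656
  c=5: 5 × 0.600 = 3.000
  c=6: 6 × 0.536 = 3.216
  c=7: 7 × 0.472 = 3.304
  c=8: 8 × 0.408 = 3.264
  c=9: 9 × 0.344 = 3.096
Maximum at c = 7 (3.304 surviving nestlings).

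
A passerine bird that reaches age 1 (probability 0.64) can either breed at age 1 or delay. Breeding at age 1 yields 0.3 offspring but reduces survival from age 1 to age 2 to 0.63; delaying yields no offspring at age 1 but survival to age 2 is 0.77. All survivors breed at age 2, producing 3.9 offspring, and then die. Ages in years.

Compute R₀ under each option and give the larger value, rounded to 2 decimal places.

1.92

breed at age 1: R₀ = 0.64 × (0.3 + 0.63 × 3.9) = 0.64 × 2.7570 = 1.7645
delay to age 2: R₀ = 0.64 × (0.77 × 3.9) = 0.64 × 3.0030 = 1.9219
Higher: delay to age 2 (1.9219).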